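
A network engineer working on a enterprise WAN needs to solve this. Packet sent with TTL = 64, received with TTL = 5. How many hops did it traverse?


Given: initial TTL = 64, received TTL = 5
Hops = initial TTL - received TTL
Hops = 64 - 5 = 59

59


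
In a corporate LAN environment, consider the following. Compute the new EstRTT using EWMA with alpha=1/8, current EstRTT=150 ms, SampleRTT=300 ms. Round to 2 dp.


Given: EstRTT = 150 ms, SampleRTT = 300 ms, alpha = 1/8
New EstRTT = (1 - alpha) * EstRTT + alpha * SampleRTT
(7/8) * 150 = 131.25
(1/8) * 300 = 37.5
New EstRTT = 131.25 + 37.5 = 168.75 ms -> 168.75 ms (2 dp)

168.75


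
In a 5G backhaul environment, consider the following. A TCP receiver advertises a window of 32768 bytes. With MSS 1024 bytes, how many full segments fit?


Given: RWND = 32768 bytes, MSS = 1024 bytes
Full segments = floor(RWND / MSS)
Full segments = floor(32768 / 1024)
Full segments = floor(32.0) = 32

32


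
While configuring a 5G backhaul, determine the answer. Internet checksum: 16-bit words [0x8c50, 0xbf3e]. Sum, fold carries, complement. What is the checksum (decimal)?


Given words: [0x8c50, 0xbf3e]
Step 1: Sum all words
Raw sum = 35920 + 48958 = 84878
Step 2: Fold carry: (19342 + 1) = 19343
One's complement = ~19343 & 0xFFFF = 46192

46192


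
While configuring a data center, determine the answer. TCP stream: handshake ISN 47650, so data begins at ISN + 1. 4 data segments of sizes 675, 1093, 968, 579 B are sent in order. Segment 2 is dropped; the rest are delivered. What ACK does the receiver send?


SYN uses sequence number 47650; first data byte = ISN + 1 = 47651.
Segment 1: SEQ = 47651, len = 675 B, covers [47651, 48325]
Segment 2: SEQ = 48326, len = 1093 B, covers [48326, 49418] [LOST]
Segment 3: SEQ = 49419, len = 968 B, covers [49419, 50386]
Segment 4: SEQ = 50387, len = 579 B, covers [50387, 50965]
In-order data received: bytes [47651, 48325] (segments 1..1).
Segment 2 missing -> gap begins at byte 48326; later segments buffered out of order.
Cumulative ACK = next expected in-order byte = 47651 + 675 = 48326

48326


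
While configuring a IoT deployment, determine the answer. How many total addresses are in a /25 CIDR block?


Given: CIDR prefix /25
Host bits = 32 - 25 = 7
Total addresses = 2^7 = 128

128


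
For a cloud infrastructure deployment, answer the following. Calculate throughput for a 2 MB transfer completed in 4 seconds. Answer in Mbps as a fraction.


Given: file = 2 MB, time = 4 s
File in Mb = 2 * 8 = 16 Mb
Throughput = 16 / 4 Mbps
Throughput = 4 Mbps

4


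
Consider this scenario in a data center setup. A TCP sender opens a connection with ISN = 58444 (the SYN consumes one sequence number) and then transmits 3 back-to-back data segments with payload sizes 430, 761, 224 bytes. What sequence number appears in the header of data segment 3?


The SYN occupies sequence number ISN = 58444, so the first data byte is ISN + 1 = 58445.
SEQ of data segment i = (ISN + 1) + sum of payload sizes of segments 1..i-1.
Segment 1: SEQ = 58445, payload = 430 bytes
Segment 2: SEQ = 58875, payload = 761 bytes
Segment 3: SEQ = 59636, payload = 224 bytes
SEQ of segment 3 = 58445 + 430 + 761 = 59636

59636


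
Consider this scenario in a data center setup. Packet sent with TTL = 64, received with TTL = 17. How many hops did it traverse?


Given: initial TTL = 64, received TTL = 17
Hops = initial TTL - received TTL
Hops = 64 - 17 = 47

47


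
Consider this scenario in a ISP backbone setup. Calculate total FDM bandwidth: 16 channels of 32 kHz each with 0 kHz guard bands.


Given: 16 channels, 32 kHz each, guard = 0 kHz
Channel bandwidth = 16 * 32 = 512 kHz
Guard bands = 15 gaps * 0 kHz = 0 kHz
Total = 512 + 0 = 512 kHz

512


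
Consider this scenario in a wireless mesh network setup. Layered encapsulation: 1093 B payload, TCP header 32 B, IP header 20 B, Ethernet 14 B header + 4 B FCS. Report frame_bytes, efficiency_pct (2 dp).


TCP segment = 1093 + 32 = 1125 B
IP packet = 1125 + 20 = 1145 B
Ethernet frame = 1145 + 14 + 4 = 1163 B
Efficiency = app / frame = 1093 / 1163 = 0.939811 = 93.9811% -> 93.98% (2 dp)

1163, 93.98


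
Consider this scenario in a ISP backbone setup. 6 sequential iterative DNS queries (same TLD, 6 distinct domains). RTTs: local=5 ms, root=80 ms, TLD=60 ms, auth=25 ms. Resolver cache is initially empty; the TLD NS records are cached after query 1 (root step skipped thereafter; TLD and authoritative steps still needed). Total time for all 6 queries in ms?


Lookup 1 (cold cache): local + root + TLD + auth = 5 + 80 + 60 + 25 = 170 ms
Lookups 2..6 (TLD NS cached -> skip root; new domain -> still ask TLD and auth): local + TLD + auth = 5 + 60 + 25 = 90 ms each
Remaining 5 lookups: 5 * 90 = 450 ms
Total = 170 + 450 = 620 ms

620


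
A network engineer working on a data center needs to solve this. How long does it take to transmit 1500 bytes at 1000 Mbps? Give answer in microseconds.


Given: packet = 1500 bytes, bandwidth = 1000 Mbps
Packet in bits = 1500 * 8 = 12000 bits
Bandwidth = 1000 * 10^6 = 1000000000 bps
Time = 12000 / 1000000000 seconds
Time in us = 12000 * 10^6 / 1000000000 = 12

12


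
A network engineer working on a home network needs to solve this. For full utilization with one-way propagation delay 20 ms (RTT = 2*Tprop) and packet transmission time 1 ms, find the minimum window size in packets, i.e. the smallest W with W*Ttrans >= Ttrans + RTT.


Given: Ttrans = 1 ms, RTT = 40 ms (= 2 * Tprop, Tprop = 20 ms)
Time until first ACK returns = Ttrans + RTT = 1 + 40 = 41 ms
Need W * Ttrans >= Ttrans + RTT  ->  W >= (Ttrans + RTT) / Ttrans
(Ttrans + RTT) / Ttrans = 41 / 1 = 41
W_min = ceil(41) = 41

41


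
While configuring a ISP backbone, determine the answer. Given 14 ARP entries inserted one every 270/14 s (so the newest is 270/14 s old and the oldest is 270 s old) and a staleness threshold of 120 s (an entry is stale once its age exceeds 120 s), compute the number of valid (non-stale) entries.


Ages are k * 270/14 s for k = 1..14 (spacing = 19.2857 s).
Entry k is valid iff k * 270/14 <= 120 iff k <= 14 * 120 / 270 = 6.2222
n_valid = floor(6.2222) = 6
(n_stale = 14 - 6 = 8)

6


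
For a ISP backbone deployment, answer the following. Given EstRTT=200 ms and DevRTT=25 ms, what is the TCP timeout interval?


Given: EstRTT = 200 ms, DevRTT = 25 ms
Timeout = EstRTT + 4 * DevRTT
4 * DevRTT = 4 * 25 = 100
Timeout = 200 + 100 = 300 ms

300


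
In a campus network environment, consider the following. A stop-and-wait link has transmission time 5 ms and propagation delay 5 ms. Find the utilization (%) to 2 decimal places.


Given: Ttrans = 5 ms, Tprop = 5 ms
RTT = 2 * Tprop = 2 * 5 = 10 ms
U = Ttrans / (Ttrans + RTT)
U = 5 / (5 + 10)
U = 5 / 15 = 0.333333
U% = 33.33%

33.33


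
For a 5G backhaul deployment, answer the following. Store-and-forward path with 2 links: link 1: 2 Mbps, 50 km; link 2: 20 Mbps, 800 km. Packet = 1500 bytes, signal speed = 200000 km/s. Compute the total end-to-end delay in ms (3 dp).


Packet = 1500 bytes = 12000 bits. Store-and-forward: sum (t_trans + t_prop) per link.
Link 1: t_trans = 12000/(2*10^6) s = 6.0000 ms; t_prop = 50/200000 s = 0.2500 ms; subtotal = 6.2500 ms
Link 2: t_trans = 12000/(20*10^6) s = 0.6000 ms; t_prop = 800/200000 s = 4.0000 ms; subtotal = 4.6000 ms
End-to-end = 6.2500 + 4.6000 = 10.8500 ms -> 10.850 ms (3 dp)

10.850


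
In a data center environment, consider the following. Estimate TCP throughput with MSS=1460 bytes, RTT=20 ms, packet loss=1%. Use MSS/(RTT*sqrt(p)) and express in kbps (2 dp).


Given: MSS = 1460 bytes, RTT = 20 ms, loss = 1%
RTT in seconds = 20 / 1000 = 0.02
Loss rate = 1% = 0.01
sqrt(loss) = sqrt(0.01) = 0.1
Throughput (bytes/s) = 1460 / (0.02 * 0.1) = 730000.0000
Throughput (kbps) = 730000.0000 * 8 / 1000 = 5840.000000 -> 5840.00 kbps (2 dp)

5840.00


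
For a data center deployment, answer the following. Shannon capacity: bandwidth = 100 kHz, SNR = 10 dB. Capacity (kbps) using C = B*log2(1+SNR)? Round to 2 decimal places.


Given: B = 100 kHz, SNR = 10 dB
SNR linear = 10^(10/10) = 10
1 + SNR = 11
log2(11) = 3.4594316186
C = 100 * 1000 * 3.4594316186 = 345943.1619 bps
C = 345.943162 kbps -> 345.94 kbps (2 dp)

345.94


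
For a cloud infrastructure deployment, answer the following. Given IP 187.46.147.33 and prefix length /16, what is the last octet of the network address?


Given: IP = 187.46.147.33, prefix = /16
Subnet mask = 255.255.0.0
Last octet of IP: 33
Last octet of mask: 0
Network last octet = 33 AND 0 = 0

0


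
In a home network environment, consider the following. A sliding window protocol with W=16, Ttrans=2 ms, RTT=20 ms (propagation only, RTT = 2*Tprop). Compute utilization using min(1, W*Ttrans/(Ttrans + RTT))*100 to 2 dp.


Given: W = 16, Ttrans = 2 ms, RTT = 20 ms (= 2 * Tprop, Tprop = 10 ms)
Cycle time = Ttrans + RTT = 2 + 20 = 22 ms (first packet sent until its ACK returns)
W * Ttrans = 16 * 2 = 32 ms of sending per cycle
W * Ttrans / (Ttrans + RTT) = 32 / 22 = 1.454545
U = min(1, 1.454545) = 1.000000
U% = 100.00%

100.00


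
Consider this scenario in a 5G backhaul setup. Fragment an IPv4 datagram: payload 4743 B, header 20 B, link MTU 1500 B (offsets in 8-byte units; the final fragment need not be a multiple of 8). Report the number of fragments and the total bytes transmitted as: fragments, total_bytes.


Max data per non-final fragment = floor((MTU - header)/8)*8 = floor((1500 - 20)/8)*8 = floor(1480/8)*8 = 1480 B
Final fragment needs no 8-byte alignment: it can carry up to MTU - header = 1480 B
Non-final fragments needed = ceil((payload - 1480) / 1480) = ceil(3263/1480) = ceil(2.2047) = 3
Number of fragments = 3 + 1 = 4
Fragment sizes (data): 3 * 1480 B + 303 B (last, 303 <= 1480 OK)
Total bytes sent = payload + n_frags * header = 4743 + 4*20 = 4743 + 80 = 4823 B

4, 4823


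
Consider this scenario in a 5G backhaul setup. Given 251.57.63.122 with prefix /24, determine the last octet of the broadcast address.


Given: IP = 251.57.63.122, prefix = /24
Host bits = 32 - 24 = 8
Network last octet = 122 AND mask = 0
Host part size = 2^8 - 1 = 255
Broadcast last octet = 0 OR 255 = 255

255


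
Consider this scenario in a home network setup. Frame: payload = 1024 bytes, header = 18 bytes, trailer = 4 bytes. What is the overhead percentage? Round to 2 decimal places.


Given: payload = 1024 B, header = 18 B, trailer = 4 B
Overhead bytes = header + trailer = 18 + 4 = 22
Total frame = payload + overhead = 1024 + 22 = 1046
Overhead % = 22 / 1046 * 100 = 2.1033% -> 2.10% (2 dp)

2.10


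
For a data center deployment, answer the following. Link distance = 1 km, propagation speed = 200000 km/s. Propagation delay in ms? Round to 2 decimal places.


Given: distance = 1 km, speed = 200000 km/s
Delay = distance / speed = 1 / 200000 seconds
Delay in ms = 1 * 1000 / 200000
Delay = 0.0050 ms
Rounded to 2 dp = 0.01 ms

0.01


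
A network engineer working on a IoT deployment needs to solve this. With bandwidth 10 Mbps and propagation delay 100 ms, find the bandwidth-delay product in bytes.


Given: bandwidth = 10 Mbps, delay = 100 ms
BDP in bits = 10 * 10^6 * 100 / 1000
BDP in bits = 1000000
BDP in bytes = 1000000 / 8 = 125000

125000


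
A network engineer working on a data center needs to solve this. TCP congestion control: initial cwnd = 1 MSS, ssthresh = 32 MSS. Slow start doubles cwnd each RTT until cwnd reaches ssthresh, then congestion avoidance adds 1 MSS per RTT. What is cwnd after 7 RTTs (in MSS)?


RTT 0: cwnd = 1 MSS (initial)
RTT 1: cwnd = 2 MSS (slow start, doubled)
RTT 2: cwnd = 4 MSS (slow start, doubled)
RTT 3: cwnd = 8 MSS (slow start, doubled)
RTT 4: cwnd = 16 MSS (slow start, doubled)
RTT 5: cwnd = 32 MSS (slow start, doubled)
RTT 6: cwnd = 33 MSS (congestion avoidance, +1)
RTT 7: cwnd = 34 MSS (congestion avoidance, +1)

34


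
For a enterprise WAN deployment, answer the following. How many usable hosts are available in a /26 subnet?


Given: subnet mask /26
Host bits = 32 - 26 = 6
Total addresses = 2^6 = 64
Usable hosts = 64 - 2 (network + broadcast) = 62

62


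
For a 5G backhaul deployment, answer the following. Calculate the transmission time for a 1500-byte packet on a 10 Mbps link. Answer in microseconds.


Given: packet = 1500 bytes, bandwidth = 10 Mbps
Packet in bits = 1500 * 8 = 12000 bits
Bandwidth = 10 * 10^6 = 10000000 bps
Time = 12000 / 10000000 seconds
Time in us = 12000 * 10^6 / 10000000 = 1200

1200


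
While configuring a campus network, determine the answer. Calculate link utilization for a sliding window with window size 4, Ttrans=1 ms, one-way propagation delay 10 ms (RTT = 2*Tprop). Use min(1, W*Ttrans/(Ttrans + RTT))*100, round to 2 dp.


Given: W = 4, Ttrans = 1 ms, RTT = 20 ms (= 2 * Tprop, Tprop = 10 ms)
Cycle time = Ttrans + RTT = 1 + 20 = 21 ms (first packet sent until its ACK returns)
W * Ttrans = 4 * 1 = 4 ms of sending per cycle
W * Ttrans / (Ttrans + RTT) = 4 / 21 = 0.190476
U = min(1, 0.190476) = 0.190476
U% = 19.05%

19.05


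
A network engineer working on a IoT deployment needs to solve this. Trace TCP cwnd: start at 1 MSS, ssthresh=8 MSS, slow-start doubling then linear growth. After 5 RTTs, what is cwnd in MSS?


RTT 0: cwnd = 1 MSS (initial)
RTT 1: cwnd = 2 MSS (slow start, doubled)
RTT 2: cwnd = 4 MSS (slow start, doubled)
RTT 3: cwnd = 8 MSS (slow start, doubled)
RTT 4: cwnd = 9 MSS (congestion avoidance, +1)
RTT 5: cwnd = 10 MSS (congestion avoidance, +1)

10


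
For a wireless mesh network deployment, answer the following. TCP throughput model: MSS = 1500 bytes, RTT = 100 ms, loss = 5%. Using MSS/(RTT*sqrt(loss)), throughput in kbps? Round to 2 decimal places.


Given: MSS = 1500 bytes, RTT = 100 ms, loss = 5%
RTT in seconds = 100 / 1000 = 0.1
Loss rate = 5% = 0.05
sqrt(loss) = sqrt(0.05) = 0.223606797750
Throughput (bytes/s) = 1500 / (0.1 * 0.223606797750) = 67082.0393
Throughput (kbps) = 67082.0393 * 8 / 1000 = 536.656315 -> 536.66 kbps (2 dp)

536.66


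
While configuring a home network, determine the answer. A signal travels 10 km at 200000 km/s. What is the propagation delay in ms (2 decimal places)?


Given: distance = 10 km, speed = 200000 km/s
Delay = distance / speed = 10 / 200000 seconds
Delay in ms = 10 * 1000 / 200000
Delay = 0.0500 ms
Rounded to 2 dp = 0.05 ms

0.05


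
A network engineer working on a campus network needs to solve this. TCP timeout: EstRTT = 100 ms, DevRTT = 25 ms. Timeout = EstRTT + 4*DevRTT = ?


Given: EstRTT = 100 ms, DevRTT = 25 ms
Timeout = EstRTT + 4 * DevRTT
4 * DevRTT = 4 * 25 = 100
Timeout = 100 + 100 = 200 ms

200


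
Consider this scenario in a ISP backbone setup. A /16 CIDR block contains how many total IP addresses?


Given: CIDR prefix /16
Host bits = 32 - 16 = 16
Total addresses = 2^16 = 65536

65536


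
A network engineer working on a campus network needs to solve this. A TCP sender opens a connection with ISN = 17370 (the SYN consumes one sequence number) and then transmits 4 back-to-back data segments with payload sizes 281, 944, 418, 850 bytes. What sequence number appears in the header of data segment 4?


The SYN occupies sequence number ISN = 17370, so the first data byte is ISN + 1 = 17371.
SEQ of data segment i = (ISN + 1) + sum of payload sizes of segments 1..i-1.
Segment 1: SEQ = 17371, payload = 281 bytes
Segment 2: SEQ = 17652, payload = 944 bytes
Segment 3: SEQ = 18596, payload = 418 bytes
Segment 4: SEQ = 19014, payload = 850 bytes
SEQ of segment 4 = 17371 + 281 + 944 + 418 = 19014

19014


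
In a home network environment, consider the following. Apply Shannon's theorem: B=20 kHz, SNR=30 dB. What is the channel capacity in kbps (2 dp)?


Given: B = 20 kHz, SNR = 30 dB
SNR linear = 10^(30/10) = 1000
1 + SNR = 1001
log2(1001) = 9.9672262588
C = 20 * 1000 * 9.9672262588 = 199344.5252 bps
C = 199.344525 kbps -> 199.34 kbps (2 dp)

199.34


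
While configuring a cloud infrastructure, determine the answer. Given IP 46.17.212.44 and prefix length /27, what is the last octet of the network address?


Given: IP = 46.17.212.44, prefix = /27
Subnet mask = 255.255.255.224
Last octet of IP: 44
Last octet of mask: 224
Network last octet = 44 AND 224 = 32

32


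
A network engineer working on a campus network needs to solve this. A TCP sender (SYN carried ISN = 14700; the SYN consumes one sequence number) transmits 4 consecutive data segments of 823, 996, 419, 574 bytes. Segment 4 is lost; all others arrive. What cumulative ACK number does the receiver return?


SYN uses sequence number 14700; first data byte = ISN + 1 = 14701.
Segment 1: SEQ = 14701, len = 823 B, covers [14701, 15523]
Segment 2: SEQ = 15524, len = 996 B, covers [15524, 16519]
Segment 3: SEQ = 16520, len = 419 B, covers [16520, 16938]
Segment 4: SEQ = 16939, len = 574 B, covers [16939, 17512] [LOST]
In-order data received: bytes [14701, 16938] (segments 1..3).
Segment 4 missing -> gap begins at byte 16939.
Cumulative ACK = next expected in-order byte = 14701 + 823 + 996 + 419 = 16939

16939


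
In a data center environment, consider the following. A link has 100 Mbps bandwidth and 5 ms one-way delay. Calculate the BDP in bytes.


Given: bandwidth = 100 Mbps, delay = 5 ms
BDP in bits = 100 * 10^6 * 5 / 1000
BDP in bits = 500000
BDP in bytes = 500000 / 8 = 62500

62500


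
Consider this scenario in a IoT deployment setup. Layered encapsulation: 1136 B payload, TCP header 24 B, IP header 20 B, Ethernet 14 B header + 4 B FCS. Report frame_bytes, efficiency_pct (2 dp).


TCP segment = 1136 + 24 = 1160 B
IP packet = 1160 + 20 = 1180 B
Ethernet frame = 1180 + 14 + 4 = 1198 B
Efficiency = app / frame = 1136 / 1198 = 0.948247 = 94.8247% -> 94.82% (2 dp)

1198, 94.82


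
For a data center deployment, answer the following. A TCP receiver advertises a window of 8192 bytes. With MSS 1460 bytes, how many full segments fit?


Given: RWND = 8192 bytes, MSS = 1460 bytes
Full segments = floor(RWND / MSS)
Full segments = floor(8192 / 1460)
Full segments = floor(5.611) = 5

5


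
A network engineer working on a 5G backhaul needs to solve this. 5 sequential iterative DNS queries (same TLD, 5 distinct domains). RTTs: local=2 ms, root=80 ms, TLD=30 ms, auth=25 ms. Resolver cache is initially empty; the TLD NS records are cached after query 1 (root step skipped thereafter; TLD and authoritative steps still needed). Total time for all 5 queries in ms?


Lookup 1 (cold cache): local + root + TLD + auth = 2 + 80 + 30 + 25 = 137 ms
Lookups 2..5 (TLD NS cached -> skip root; new domain -> still ask TLD and auth): local + TLD + auth = 2 + 30 + 25 = 57 ms each
Remaining 4 lookups: 4 * 57 = 228 ms
Total = 137 + 228 = 365 ms

365


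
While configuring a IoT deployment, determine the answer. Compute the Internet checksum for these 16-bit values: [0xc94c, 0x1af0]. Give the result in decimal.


Given words: [0xc94c, 0x1af0]
Step 1: Sum all words
Raw sum = 51532 + 6896 = 58428
One's complement = ~58428 & 0xFFFF = 7107

7107


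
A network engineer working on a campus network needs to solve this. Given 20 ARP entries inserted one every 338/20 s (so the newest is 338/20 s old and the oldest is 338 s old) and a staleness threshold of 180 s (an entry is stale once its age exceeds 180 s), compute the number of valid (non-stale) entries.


Ages are k * 338/20 s for k = 1..20 (spacing = 16.9000 s).
Entry k is valid iff k * 338/20 <= 180 iff k <= 20 * 180 / 338 = 10.6509
n_valid = floor(10.6509) = 10
(n_stale = 20 - 10 = 10)

10


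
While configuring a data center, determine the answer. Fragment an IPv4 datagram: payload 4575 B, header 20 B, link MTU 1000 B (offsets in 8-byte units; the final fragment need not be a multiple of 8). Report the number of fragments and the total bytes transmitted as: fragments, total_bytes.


Max data per non-final fragment = floor((MTU - header)/8)*8 = floor((1000 - 20)/8)*8 = floor(980/8)*8 = 976 B
Final fragment needs no 8-byte alignment: it can carry up to MTU - header = 980 B
Non-final fragments needed = ceil((payload - 980) / 976) = ceil(3595/976) = ceil(3.6834) = 4
Number of fragments = 4 + 1 = 5
Fragment sizes (data): 4 * 976 B + 671 B (last, 671 <= 980 OK)
Total bytes sent = payload + n_frags * header = 4575 + 5*20 = 4575 + 100 = 4675 B

5, 4675


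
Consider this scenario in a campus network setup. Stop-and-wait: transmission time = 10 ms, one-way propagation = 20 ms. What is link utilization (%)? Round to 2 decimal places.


Given: Ttrans = 10 ms, Tprop = 20 ms
RTT = 2 * Tprop = 2 * 20 = 40 ms
U = Ttrans / (Ttrans + RTT)
U = 10 / (10 + 40)
U = 10 / 50 = 0.2
U% = 20.00%

20.00


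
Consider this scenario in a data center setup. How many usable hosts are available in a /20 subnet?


Given: subnet mask /20
Host bits = 32 - 20 = 12
Total addresses = 2^12 = 4096
Usable hosts = 4096 - 2 (network + broadcast) = 4094

4094


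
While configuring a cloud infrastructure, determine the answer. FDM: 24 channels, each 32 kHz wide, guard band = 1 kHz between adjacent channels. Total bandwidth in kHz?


Given: 24 channels, 32 kHz each, guard = 1 kHz
Channel bandwidth = 24 * 32 = 768 kHz
Guard bands = 23 gaps * 1 kHz = 23 kHz
Total = 768 + 23 = 791 kHz

791


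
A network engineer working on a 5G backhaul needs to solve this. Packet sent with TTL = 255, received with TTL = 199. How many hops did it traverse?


Given: initial TTL = 255, received TTL = 199
Hops = initial TTL - received TTL
Hops = 255 - 199 = 56

56


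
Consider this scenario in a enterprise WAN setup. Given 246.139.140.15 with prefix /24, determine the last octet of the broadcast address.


Given: IP = 246.139.140.15, prefix = /24
Host bits = 32 - 24 = 8
Network last octet = 15 AND mask = 0
Host part size = 2^8 - 1 = 255
Broadcast last octet = 0 OR 255 = 255

255


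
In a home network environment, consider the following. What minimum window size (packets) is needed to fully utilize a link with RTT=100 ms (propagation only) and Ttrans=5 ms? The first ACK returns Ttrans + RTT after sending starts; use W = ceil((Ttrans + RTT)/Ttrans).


Given: Ttrans = 5 ms, RTT = 100 ms (= 2 * Tprop, Tprop = 50 ms)
Time until first ACK returns = Ttrans + RTT = 5 + 100 = 105 ms
Need W * Ttrans >= Ttrans + RTT  ->  W >= (Ttrans + RTT) / Ttrans
(Ttrans + RTT) / Ttrans = 105 / 5 = 21
W_min = ceil(21) = 21

21


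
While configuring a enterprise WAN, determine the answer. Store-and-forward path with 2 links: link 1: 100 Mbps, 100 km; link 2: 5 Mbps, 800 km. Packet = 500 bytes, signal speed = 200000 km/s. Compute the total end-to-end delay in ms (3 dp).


Packet = 500 bytes = 4000 bits. Store-and-forward: sum (t_trans + t_prop) per link.
Link 1: t_trans = 4000/(100*10^6) s = 0.0400 ms; t_prop = 100/200000 s = 0.5000 ms; subtotal = 0.5400 ms
Link 2: t_trans = 4000/(5*10^6) s = 0.8000 ms; t_prop = 800/200000 s = 4.0000 ms; subtotal = 4.8000 ms
End-to-end = 0.5400 + 4.8000 = 5.3400 ms -> 5.340 ms (3 dp)

5.340


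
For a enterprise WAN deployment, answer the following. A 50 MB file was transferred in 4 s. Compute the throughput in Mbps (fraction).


Given: file = 50 MB, time = 4 s
File in Mb = 50 * 8 = 400 Mb
Throughput = 400 / 4 Mbps
Throughput = 100 Mbps

100


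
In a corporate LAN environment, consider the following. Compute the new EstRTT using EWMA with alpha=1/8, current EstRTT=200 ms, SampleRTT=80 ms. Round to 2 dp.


Given: EstRTT = 200 ms, SampleRTT = 80 ms, alpha = 1/8
New EstRTT = (1 - alpha) * EstRTT + alpha * SampleRTT
(7/8) * 200 = 175
(1/8) * 80 = 10
New EstRTT = 175 + 10 = 185 ms -> 185.00 ms (2 dp)

185.00


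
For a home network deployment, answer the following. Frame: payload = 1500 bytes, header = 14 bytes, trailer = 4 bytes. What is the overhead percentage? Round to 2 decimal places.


Given: payload = 1500 B, header = 14 B, trailer = 4 B
Overhead bytes = header + trailer = 14 + 4 = 18
Total frame = payload + overhead = 1500 + 18 = 1518
Overhead % = 18 / 1518 * 100 = 1.1858% -> 1.19% (2 dp)

1.19


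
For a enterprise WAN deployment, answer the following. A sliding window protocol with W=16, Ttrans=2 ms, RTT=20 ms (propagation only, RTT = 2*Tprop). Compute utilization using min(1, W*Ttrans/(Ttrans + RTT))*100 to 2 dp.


Given: W = 16, Ttrans = 2 ms, RTT = 20 ms (= 2 * Tprop, Tprop = 10 ms)
Cycle time = Ttrans + RTT = 2 + 20 = 22 ms (first packet sent until its ACK returns)
W * Ttrans = 16 * 2 = 32 ms of sending per cycle
W * Ttrans / (Ttrans + RTT) = 32 / 22 = 1.454545
U = min(1, 1.454545) = 1.000000
U% = 100.00%

100.00


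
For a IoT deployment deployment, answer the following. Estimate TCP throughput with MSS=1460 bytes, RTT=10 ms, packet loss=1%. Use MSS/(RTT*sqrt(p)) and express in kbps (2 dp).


Given: MSS = 1460 bytes, RTT = 10 ms, loss = 1%
RTT in seconds = 10 / 1000 = 0.01
Loss rate = 1% = 0.01
sqrt(loss) = sqrt(0.01) = 0.1
Throughput (bytes/s) = 1460 / (0.01 * 0.1) = 1460000.0000
Throughput (kbps) = 1460000.0000 * 8 / 1000 = 11680.000000 -> 11680.00 kbps (2 dp)

11680.00


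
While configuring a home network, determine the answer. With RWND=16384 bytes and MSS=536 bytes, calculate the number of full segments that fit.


Given: RWND = 16384 bytes, MSS = 536 bytes
Full segments = floor(RWND / MSS)
Full segments = floor(16384 / 536)
Full segments = floor(30.5672) = 30

30


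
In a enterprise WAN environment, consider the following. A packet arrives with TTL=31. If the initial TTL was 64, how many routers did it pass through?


Given: initial TTL = 64, received TTL = 31
Hops = initial TTL - received TTL
Hops = 64 - 31 = 33

33


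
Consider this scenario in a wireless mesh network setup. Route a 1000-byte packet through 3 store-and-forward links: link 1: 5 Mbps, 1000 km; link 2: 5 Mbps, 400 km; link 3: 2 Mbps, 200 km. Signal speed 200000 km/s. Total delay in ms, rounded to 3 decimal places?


Packet = 1000 bytes = 8000 bits. Store-and-forward: sum (t_trans + t_prop) per link.
Link 1: t_trans = 8000/(5*10^6) s = 1.6000 ms; t_prop = 1000/200000 s = 5.0000 ms; subtotal = 6.6000 ms
Link 2: t_trans = 8000/(5*10^6) s = 1.6000 ms; t_prop = 400/200000 s = 2.0000 ms; subtotal = 3.6000 ms
Link 3: t_trans = 8000/(2*10^6) s = 4.0000 ms; t_prop = 200/200000 s = 1.0000 ms; subtotal = 5.0000 ms
End-to-end = 6.6000 + 3.6000 + 5.0000 = 15.2000 ms -> 15.200 ms (3 dp)

15.200


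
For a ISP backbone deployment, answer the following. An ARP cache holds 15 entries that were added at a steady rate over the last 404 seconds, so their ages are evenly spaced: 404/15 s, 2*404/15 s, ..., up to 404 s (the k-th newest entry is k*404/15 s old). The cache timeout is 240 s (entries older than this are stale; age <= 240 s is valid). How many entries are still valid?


Ages are k * 404/15 s for k = 1..15 (spacing = 26.9333 s).
Entry k is valid iff k * 404/15 <= 240 iff k <= 15 * 240 / 404 = 8.9109
n_valid = floor(8.9109) = 8
(n_stale = 15 - 8 = 7)

8


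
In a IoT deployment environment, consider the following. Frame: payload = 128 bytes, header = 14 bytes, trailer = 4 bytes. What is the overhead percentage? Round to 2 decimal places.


Given: payload = 128 B, header = 14 B, trailer = 4 B
Overhead bytes = header + trailer = 14 + 4 = 18
Total frame = payload + overhead = 128 + 18 = 146
Overhead % = 18 / 146 * 100 = 12.3288% -> 12.33% (2 dp)

12.33


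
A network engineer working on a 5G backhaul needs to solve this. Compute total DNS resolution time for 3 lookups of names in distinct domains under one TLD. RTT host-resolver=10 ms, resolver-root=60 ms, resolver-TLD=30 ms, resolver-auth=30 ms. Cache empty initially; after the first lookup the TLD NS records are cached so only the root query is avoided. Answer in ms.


Lookup 1 (cold cache): local + root + TLD + auth = 10 + 60 + 30 + 30 = 130 ms
Lookups 2..3 (TLD NS cached -> skip root; new domain -> still ask TLD and auth): local + TLD + auth = 10 + 30 + 30 = 70 ms each
Remaining 2 lookups: 2 * 70 = 140 ms
Total = 130 + 140 = 270 ms

270


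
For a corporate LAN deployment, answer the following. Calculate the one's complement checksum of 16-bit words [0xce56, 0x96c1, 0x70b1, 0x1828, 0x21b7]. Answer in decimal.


Given words: [0xce56, 0x96c1, 0x70b1, 0x1828, 0x21b7]
Step 1: Sum all words
Raw sum = 52822 + 38593 + 28849 + 6184 + 8631 = 135079
Step 2: Fold carry: (4007 + 2) = 4009
One's complement = ~4009 & 0xFFFF = 61526

61526


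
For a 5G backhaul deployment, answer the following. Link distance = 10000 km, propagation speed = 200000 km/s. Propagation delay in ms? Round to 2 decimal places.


Given: distance = 10000 km, speed = 200000 km/s
Delay = distance / speed = 10000 / 200000 seconds
Delay in ms = 10000 * 1000 / 200000
Delay = 50.0000 ms
Rounded to 2 dp = 50.00 ms

50.00


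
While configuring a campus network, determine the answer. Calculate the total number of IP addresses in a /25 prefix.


Given: CIDR prefix /25
Host bits = 32 - 25 = 7
Total addresses = 2^7 = 128

128


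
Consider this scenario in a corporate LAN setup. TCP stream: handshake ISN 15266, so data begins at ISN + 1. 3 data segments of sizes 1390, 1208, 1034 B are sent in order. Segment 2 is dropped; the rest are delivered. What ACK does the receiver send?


SYN uses sequence number 15266; first data byte = ISN + 1 = 15267.
Segment 1: SEQ = 15267, len = 1390 B, covers [15267, 16656]
Segment 2: SEQ = 16657, len = 1208 B, covers [16657, 17864] [LOST]
Segment 3: SEQ = 17865, len = 1034 B, covers [17865, 18898]
In-order data received: bytes [15267, 16656] (segments 1..1).
Segment 2 missing -> gap begins at byte 16657; later segments buffered out of order.
Cumulative ACK = next expected in-order byte = 15267 + 1390 = 16657

16657


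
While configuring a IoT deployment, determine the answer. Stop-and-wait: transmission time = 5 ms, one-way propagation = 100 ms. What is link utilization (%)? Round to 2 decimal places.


Given: Ttrans = 5 ms, Tprop = 100 ms
RTT = 2 * Tprop = 2 * 100 = 200 ms
U = Ttrans / (Ttrans + RTT)
U = 5 / (5 + 200)
U = 5 / 205 = 0.02439
U% = 2.44%

2.44


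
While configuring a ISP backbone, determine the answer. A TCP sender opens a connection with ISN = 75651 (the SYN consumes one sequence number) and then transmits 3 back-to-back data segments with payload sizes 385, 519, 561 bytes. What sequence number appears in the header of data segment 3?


The SYN occupies sequence number ISN = 75651, so the first data byte is ISN + 1 = 75652.
SEQ of data segment i = (ISN + 1) + sum of payload sizes of segments 1..i-1.
Segment 1: SEQ = 75652, payload = 385 bytes
Segment 2: SEQ = 76037, payload = 519 bytes
Segment 3: SEQ = 76556, payload = 561 bytes
SEQ of segment 3 = 75652 + 385 + 519 = 76556

76556


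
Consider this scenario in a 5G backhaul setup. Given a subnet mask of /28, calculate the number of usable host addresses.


Given: subnet mask /28
Host bits = 32 - 28 = 4
Total addresses = 2^4 = 16
Usable hosts = 16 - 2 (network + broadcast) = 14

14


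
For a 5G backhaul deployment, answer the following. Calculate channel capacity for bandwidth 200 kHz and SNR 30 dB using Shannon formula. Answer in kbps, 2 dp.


Given: B = 200 kHz, SNR = 30 dB
SNR linear = 10^(30/10) = 1000
1 + SNR = 1001
log2(1001) = 9.9672262588
C = 200 * 1000 * 9.9672262588 = 1993445.2518 bps
C = 1993.445252 kbps -> 1993.45 kbps (2 dp)

1993.45


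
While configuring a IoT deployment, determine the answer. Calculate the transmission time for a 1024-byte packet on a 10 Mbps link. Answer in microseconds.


Given: packet = 1024 bytes, bandwidth = 10 Mbps
Packet in bits = 1024 * 8 = 8192 bits
Bandwidth = 10 * 10^6 = 10000000 bps
Time = 8192 / 10000000 seconds
Time in us = 8192 * 10^6 / 10000000 = 819.2

819.2


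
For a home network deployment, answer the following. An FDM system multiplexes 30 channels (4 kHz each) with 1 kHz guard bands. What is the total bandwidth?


Given: 30 channels, 4 kHz each, guard = 1 kHz
Channel bandwidth = 30 * 4 = 120 kHz
Guard bands = 29 gaps * 1 kHz = 29 kHz
Total = 120 + 29 = 149 kHz

149


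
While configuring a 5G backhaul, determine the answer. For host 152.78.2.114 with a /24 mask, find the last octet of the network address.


Given: IP = 152.78.2.114, prefix = /24
Subnet mask = 255.255.255.0
Last octet of IP: 114
Last octet of mask: 0
Network last octet = 114 AND 0 = 0

0


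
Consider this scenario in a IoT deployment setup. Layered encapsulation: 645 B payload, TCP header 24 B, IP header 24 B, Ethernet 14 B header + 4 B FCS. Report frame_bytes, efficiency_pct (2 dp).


TCP segment = 645 + 24 = 669 B
IP packet = 669 + 24 = 693 B
Ethernet frame = 693 + 14 + 4 = 711 B
Efficiency = app / frame = 645 / 711 = 0.907173 = 90.7173% -> 90.72% (2 dp)

711, 90.72


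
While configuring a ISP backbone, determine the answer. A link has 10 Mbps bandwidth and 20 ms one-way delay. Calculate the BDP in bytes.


Given: bandwidth = 10 Mbps, delay = 20 ms
BDP in bits = 10 * 10^6 * 20 / 1000
BDP in bits = 200000
BDP in bytes = 200000 / 8 = 25000

25000


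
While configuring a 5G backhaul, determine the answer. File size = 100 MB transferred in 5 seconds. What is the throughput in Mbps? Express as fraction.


Given: file = 100 MB, time = 5 s
File in Mb = 100 * 8 = 800 Mb
Throughput = 800 / 5 Mbps
Throughput = 160 Mbps

160


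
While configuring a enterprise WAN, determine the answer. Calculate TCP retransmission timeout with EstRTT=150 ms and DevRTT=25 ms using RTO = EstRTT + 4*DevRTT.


Given: EstRTT = 150 ms, DevRTT = 25 ms
Timeout = EstRTT + 4 * DevRTT
4 * DevRTT = 4 * 25 = 100
Timeout = 150 + 100 = 250 ms

250


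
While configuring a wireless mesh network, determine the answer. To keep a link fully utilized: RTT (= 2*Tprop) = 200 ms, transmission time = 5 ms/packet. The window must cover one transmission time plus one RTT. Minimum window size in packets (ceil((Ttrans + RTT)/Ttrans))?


Given: Ttrans = 5 ms, RTT = 200 ms (= 2 * Tprop, Tprop = 100 ms)
Time until first ACK returns = Ttrans + RTT = 5 + 200 = 205 ms
Need W * Ttrans >= Ttrans + RTT  ->  W >= (Ttrans + RTT) / Ttrans
(Ttrans + RTT) / Ttrans = 205 / 5 = 41
W_min = ceil(41) = 41

41


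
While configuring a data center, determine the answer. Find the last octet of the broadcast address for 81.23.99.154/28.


Given: IP = 81.23.99.154, prefix = /28
Host bits = 32 - 28 = 4
Network last octet = 154 AND mask = 144
Host part size = 2^4 - 1 = 15
Broadcast last octet = 144 OR 15 = 159

159


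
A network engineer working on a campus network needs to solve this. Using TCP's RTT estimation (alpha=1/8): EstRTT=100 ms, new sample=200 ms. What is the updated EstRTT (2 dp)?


Given: EstRTT = 100 ms, SampleRTT = 200 ms, alpha = 1/8
New EstRTT = (1 - alpha) * EstRTT + alpha * SampleRTT
(7/8) * 100 = 87.5
(1/8) * 200 = 25
New EstRTT = 87.5 + 25 = 112.5 ms -> 112.50 ms (2 dp)

112.50


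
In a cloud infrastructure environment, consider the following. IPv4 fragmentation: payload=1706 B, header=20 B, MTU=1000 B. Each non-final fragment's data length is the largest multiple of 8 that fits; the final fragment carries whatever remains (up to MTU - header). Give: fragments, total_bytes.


Max data per non-final fragment = floor((MTU - header)/8)*8 = floor((1000 - 20)/8)*8 = floor(980/8)*8 = 976 B
Final fragment needs no 8-byte alignment: it can carry up to MTU - header = 980 B
Non-final fragments needed = ceil((payload - 980) / 976) = ceil(726/976) = ceil(0.7439) = 1
Number of fragments = 1 + 1 = 2
Fragment sizes (data): 1 * 976 B + 730 B (last, 730 <= 980 OK)
Total bytes sent = payload + n_frags * header = 1706 + 2*20 = 1706 + 40 = 1746 B

2, 1746


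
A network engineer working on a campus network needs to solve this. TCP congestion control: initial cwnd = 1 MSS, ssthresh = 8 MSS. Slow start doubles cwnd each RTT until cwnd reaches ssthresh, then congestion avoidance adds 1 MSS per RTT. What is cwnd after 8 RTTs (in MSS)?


RTT 0: cwnd = 1 MSS (initial)
RTT 1: cwnd = 2 MSS (slow start, doubled)
RTT 2: cwnd = 4 MSS (slow start, doubled)
RTT 3: cwnd = 8 MSS (slow start, doubled)
RTT 4: cwnd = 9 MSS (congestion avoidance, +1)
RTT 5: cwnd = 10 MSS (congestion avoidance, +1)
RTT 6: cwnd = 11 MSS (congestion avoidance, +1)
RTT 7: cwnd = 12 MSS (congestion avoidance, +1)
RTT 8: cwnd = 13 MSS (congestion avoidance, +1)

13


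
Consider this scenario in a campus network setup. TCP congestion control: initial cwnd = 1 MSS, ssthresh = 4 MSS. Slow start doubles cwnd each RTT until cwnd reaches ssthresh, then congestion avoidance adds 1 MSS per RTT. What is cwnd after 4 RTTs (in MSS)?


RTT 0: cwnd = 1 MSS (initial)
RTT 1: cwnd = 2 MSS (slow start, doubled)
RTT 2: cwnd = 4 MSS (slow start, doubled)
RTT 3: cwnd = 5 MSS (congestion avoidance, +1)
RTT 4: cwnd = 6 MSS (congestion avoidance, +1)

6


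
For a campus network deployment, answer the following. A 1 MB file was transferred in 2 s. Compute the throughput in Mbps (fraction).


Given: file = 1 MB, time = 2 s
File in Mb = 1 * 8 = 8 Mb
Throughput = 8 / 2 Mbps
Throughput = 4 Mbps

4


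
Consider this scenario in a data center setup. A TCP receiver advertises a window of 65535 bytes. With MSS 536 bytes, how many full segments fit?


Given: RWND = 65535 bytes, MSS = 536 bytes
Full segments = floor(RWND / MSS)
Full segments = floor(65535 / 536)
Full segments = floor(122.2668) = 122

122


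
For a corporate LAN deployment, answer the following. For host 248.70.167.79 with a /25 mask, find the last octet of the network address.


Given: IP = 248.70.167.79, prefix = /25
Subnet mask = 255.255.255.128
Last octet of IP: 79
Last octet of mask: 128
Network last octet = 79 AND 128 = 0

0


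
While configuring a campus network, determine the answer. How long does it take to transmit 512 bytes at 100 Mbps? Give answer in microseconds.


Given: packet = 512 bytes, bandwidth = 100 Mbps
Packet in bits = 512 * 8 = 4096 bits
Bandwidth = 100 * 10^6 = 100000000 bps
Time = 4096 / 100000000 seconds
Time in us = 4096 * 10^6 / 100000000 = 40.96

40.96


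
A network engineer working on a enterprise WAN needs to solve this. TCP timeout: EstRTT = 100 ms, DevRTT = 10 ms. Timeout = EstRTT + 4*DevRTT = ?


Given: EstRTT = 100 ms, DevRTT = 10 ms
Timeout = EstRTT + 4 * DevRTT
4 * DevRTT = 4 * 10 = 40
Timeout = 100 + 40 = 140 ms

140


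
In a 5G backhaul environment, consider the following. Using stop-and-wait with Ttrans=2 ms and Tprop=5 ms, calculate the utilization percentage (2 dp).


Given: Ttrans = 2 ms, Tprop = 5 ms
RTT = 2 * Tprop = 2 * 5 = 10 ms
U = Ttrans / (Ttrans + RTT)
U = 2 / (2 + 10)
U = 2 / 12 = 0.166667
U% = 16.67%

16.67


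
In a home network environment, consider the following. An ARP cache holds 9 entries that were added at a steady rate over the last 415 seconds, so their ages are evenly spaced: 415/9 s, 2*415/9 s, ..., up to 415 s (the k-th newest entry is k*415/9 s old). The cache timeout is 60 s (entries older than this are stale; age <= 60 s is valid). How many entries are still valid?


Ages are k * 415/9 s for k = 1..9 (spacing = 46.1111 s).
Entry k is valid iff k * 415/9 <= 60 iff k <= 9 * 60 / 415 = 1.3012
n_valid = floor(1.3012) = 1
(n_stale = 9 - 1 = 8)

1


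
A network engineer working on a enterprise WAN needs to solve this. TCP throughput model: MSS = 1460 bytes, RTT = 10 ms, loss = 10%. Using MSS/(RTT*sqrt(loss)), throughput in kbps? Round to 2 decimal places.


Given: MSS = 1460 bytes, RTT = 10 ms, loss = 10%
RTT in seconds = 10 / 1000 = 0.01
Loss rate = 10% = 0.1
sqrt(loss) = sqrt(0.1) = 0.316227766017
Throughput (bytes/s) = 1460 / (0.01 * 0.316227766017) = 461692.5384
Throughput (kbps) = 461692.5384 * 8 / 1000 = 3693.540307 -> 3693.54 kbps (2 dp)

3693.54


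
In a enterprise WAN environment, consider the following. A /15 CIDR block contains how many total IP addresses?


Given: CIDR prefix /15
Host bits = 32 - 15 = 17
Total addresses = 2^17 = 131072

131072


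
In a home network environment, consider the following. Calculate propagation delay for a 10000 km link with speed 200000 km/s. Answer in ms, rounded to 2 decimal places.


Given: distance = 10000 km, speed = 200000 km/s
Delay = distance / speed = 10000 / 200000 seconds
Delay in ms = 10000 * 1000 / 200000
Delay = 50.0000 ms
Rounded to 2 dp = 50.00 ms

50.00
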